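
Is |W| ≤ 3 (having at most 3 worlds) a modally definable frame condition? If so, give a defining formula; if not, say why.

No — not modally definable

Modal frame validity is preserved under disjoint unions.
Any modal formula valid on each of 4 disjoint one-world frames is valid on their disjoint union (validity is preserved under disjoint unions). Each one-world frame has |W|=1≤3, but the union has |W|=4.
So the class is not modally definable.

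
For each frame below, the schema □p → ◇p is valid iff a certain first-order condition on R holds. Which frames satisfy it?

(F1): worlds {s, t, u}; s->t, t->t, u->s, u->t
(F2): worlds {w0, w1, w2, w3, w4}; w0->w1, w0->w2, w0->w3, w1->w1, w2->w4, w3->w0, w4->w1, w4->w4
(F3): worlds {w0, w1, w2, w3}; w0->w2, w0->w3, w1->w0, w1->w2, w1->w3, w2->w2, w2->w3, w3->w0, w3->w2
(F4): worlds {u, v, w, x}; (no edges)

(F1), (F2), (F3)

Frame correspondent (Sahlqvist): ∀x ∃y Rxy — i.e. seriality.
(F1): holds.
(F2): holds.
(F3): holds.
(F4): fails — world u has no successor.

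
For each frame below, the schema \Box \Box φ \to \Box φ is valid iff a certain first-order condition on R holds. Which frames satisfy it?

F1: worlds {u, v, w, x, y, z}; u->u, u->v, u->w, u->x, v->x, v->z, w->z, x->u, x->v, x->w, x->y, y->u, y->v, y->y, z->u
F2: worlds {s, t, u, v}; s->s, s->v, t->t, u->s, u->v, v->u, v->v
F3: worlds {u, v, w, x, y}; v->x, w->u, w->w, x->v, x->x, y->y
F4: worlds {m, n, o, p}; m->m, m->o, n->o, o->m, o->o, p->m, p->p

F2, F3, F4

Frame correspondent (Sahlqvist): \forall x \forall y (Rxy \to \exists z (Rxz \wedge Rzy)) — i.e. density.
F1: fails — Rvz but no t with Rvt and Rtz.
F2: ✓.
F3: ✓.
F4: ✓.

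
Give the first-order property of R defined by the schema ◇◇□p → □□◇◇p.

This is a Sahlqvist (Geach-type) schema ◇^2□^1p → □^2◇^2p.
Minimal-valuation argument: fix x; take any y with xR^2y and any z with xR^2z. Set V(p) to the set of worlds R-reachable from y in exactly 1 step. Then □^1p holds at y, so the antecedent holds at x; validity forces ◇^2p at z, giving a w with zR^2w and yR^1w.
First-order correspondent: ∀x ∀y ∀z ((xR²y ∧ xR²z) → ∃w (yRw ∧ zR²w)).

∀x ∀y ∀z ((xR²y ∧ xR²z) → ∃w (yRw ∧ zR²w))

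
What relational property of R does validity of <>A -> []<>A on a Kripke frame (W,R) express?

This is the 5 axiom.
Its frame correspondent is the Euclidean property — forall x forall y forall z (Rxy & Rxz -> Ryz).

The Euclidean property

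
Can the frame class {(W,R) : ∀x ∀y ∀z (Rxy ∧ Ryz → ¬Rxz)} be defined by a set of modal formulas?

Modal frame validity is preserved under surjective bounded morphisms.
The 5-cycle (worlds 0,1,2,3,4 with 0→1→2→3→4→0) is intransitive. Mapping every world to a single reflexive point • is a surjective bounded morphism; the reflexive point is not intransitive (R••∧R•• but R••).
So the class is not modally definable.

Not definable by any modal formula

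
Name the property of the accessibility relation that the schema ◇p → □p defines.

Suppose ◇p→□p is valid. Take Rxy, Rxz and set V(p)={y}. Then ◇p at x, so □p at x, so p at z, i.e. z=y.

partial functionality: ∀x ∀y ∀z (Rxy ∧ Rxz → y = z)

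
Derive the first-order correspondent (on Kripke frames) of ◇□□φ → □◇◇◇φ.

∀x ∀y ∀z ((xRy ∧ xRz) → ∃w (yR²w ∧ zR³w))

This is a Sahlqvist (Geach-type) schema ◇^1□^2φ → □^1◇^3φ.
First-order correspondent: ∀x ∀y ∀z ((xRy ∧ xRz) → ∃w (yR²w ∧ zR³w)).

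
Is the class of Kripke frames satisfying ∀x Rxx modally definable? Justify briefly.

Definable; □q → q defines it

Yes: it is reflexivity, defined by the T schema □q → q.
Suppose □q→q is valid. At any x set V(q)={w : Rxw}. Then □q holds at x, so q holds at x, i.e. Rxx.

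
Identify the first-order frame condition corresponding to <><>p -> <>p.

transitivity

This is a form of the 4 axiom.
Its frame correspondent is transitivity — forall x forall y forall z (Rxy & Ryz -> Rxz).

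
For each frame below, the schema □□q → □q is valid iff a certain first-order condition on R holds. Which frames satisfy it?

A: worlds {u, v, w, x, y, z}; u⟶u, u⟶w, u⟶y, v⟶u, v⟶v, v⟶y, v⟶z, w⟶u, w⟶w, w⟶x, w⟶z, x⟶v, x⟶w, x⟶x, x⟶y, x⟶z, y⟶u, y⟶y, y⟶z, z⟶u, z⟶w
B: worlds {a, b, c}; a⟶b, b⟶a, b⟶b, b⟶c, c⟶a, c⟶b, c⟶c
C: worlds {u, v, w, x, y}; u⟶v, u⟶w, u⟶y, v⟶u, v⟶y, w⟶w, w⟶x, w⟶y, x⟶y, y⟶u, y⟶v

Frame correspondent (Sahlqvist): ∀x ∀y (Rxy → ∃z (Rxz ∧ Rzy)) — i.e. density.
A: condition met.
B: condition met.
C: fails — Rxy but no z with Rxz and Rzy.

A, B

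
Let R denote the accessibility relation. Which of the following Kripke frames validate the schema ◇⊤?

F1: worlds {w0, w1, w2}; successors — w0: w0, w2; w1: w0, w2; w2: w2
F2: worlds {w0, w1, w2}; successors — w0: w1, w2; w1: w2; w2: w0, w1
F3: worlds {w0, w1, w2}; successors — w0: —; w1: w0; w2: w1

This is the axiom for seriality; its first-order frame correspondent is ∀x ∃y Rxy.
F1: holds.
F2: holds.
F3: fails — world w0 has no successor.
Valid on: F1, F2.

F1, F2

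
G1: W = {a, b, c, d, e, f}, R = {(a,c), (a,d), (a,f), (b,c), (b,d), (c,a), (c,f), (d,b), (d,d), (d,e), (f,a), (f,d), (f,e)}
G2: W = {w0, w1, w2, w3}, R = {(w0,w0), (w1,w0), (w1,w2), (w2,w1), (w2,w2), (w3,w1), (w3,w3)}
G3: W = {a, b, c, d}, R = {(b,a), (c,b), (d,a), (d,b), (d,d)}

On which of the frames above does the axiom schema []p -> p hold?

none

Frame correspondent (Sahlqvist): forall x Rxx — i.e. reflexivity.
G1: fails — world a does not see itself.
G2: fails — world w1 does not see itself.
G3: fails — world a does not see itself.
Valid on no frame.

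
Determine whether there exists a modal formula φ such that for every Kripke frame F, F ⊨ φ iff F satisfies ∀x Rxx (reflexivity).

Yes, by □r → r

This is a Sahlqvist condition; the T axiom □r → r defines it.
Suppose □r→r is valid. At any x set V(r)={w : Rxw}. Then □r holds at x, so r holds at x, i.e. Rxx.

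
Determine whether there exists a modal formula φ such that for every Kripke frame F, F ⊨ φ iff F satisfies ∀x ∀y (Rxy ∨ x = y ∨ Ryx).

Not definable by any modal formula

Modal frame validity is preserved under disjoint unions.
Take 3 disjoint single-world reflexive frames: each is trivially connected, but their disjoint union has 3 worlds with no edge between distinct components, so it is not connected.
So no modal formula (or set of formulas) defines exactly the connected frames.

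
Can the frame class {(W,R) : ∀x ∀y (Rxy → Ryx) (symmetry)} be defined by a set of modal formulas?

Yes — defined by r → □◇r

Yes: it is symmetry, defined by the B schema r → □◇r.
Suppose r→□◇r is valid. Take Rxy and set V(r)={x}. Then r at x, so □◇r at x, so ◇r at y, so some z with Ryz has r; z=x, i.e. Ryx.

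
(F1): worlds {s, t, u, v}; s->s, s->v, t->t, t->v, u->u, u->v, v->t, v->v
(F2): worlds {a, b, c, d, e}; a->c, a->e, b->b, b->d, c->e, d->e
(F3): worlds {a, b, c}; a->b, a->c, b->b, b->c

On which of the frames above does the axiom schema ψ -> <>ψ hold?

(F1)

This is the axiom for reflexivity; its first-order frame correspondent is forall x Rxx.
(F1): holds.
(F2): fails — world a does not see itself.
(F3): fails — world a does not see itself.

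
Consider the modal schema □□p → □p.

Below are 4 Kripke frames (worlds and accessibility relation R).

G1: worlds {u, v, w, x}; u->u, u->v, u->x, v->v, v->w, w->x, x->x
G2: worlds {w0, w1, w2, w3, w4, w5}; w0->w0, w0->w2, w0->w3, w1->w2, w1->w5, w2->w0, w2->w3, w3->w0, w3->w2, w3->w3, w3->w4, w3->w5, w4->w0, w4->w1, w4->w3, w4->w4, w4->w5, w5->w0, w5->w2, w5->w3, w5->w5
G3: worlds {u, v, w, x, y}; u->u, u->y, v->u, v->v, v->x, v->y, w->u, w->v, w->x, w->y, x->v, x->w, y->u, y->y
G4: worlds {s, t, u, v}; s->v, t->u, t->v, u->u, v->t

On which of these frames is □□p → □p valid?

G1, G2

Frame correspondent (Sahlqvist): ∀x ∀y (Rxy → ∃z (Rxz ∧ Rzy)) — i.e. density.
G1: satisfies the condition.
G2: satisfies the condition.
G3: fails — Rxw but no z with Rxz and Rzw.
G4: fails — Rtv but no z with Rtz and Rzv.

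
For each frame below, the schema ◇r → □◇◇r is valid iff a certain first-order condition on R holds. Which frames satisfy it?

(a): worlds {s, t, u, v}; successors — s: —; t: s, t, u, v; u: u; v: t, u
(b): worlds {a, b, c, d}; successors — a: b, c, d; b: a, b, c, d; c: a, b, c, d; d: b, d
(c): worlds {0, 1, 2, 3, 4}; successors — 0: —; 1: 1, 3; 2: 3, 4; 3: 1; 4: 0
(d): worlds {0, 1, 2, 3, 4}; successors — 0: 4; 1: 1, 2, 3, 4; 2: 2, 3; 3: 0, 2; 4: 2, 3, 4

(b)

The schema corresponds to a generalized confluence (Geach) condition: ∀x ∀y ∀z ((xRy ∧ xRz) → ∃w (y = w ∧ zR²w)).
(a): fails — tRs, tRs but no w with s=w and sR²w.
(b): ✓.
(c): fails — 2R3, 2R4 but no w with 3=w and 4R²w.
(d): fails — 1R1, 1R2 but no w with 1=w and 2R²w.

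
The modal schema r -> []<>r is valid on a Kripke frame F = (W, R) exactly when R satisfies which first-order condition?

Suppose r→□◇r is valid. Take Rxy and set V(r)={x}. Then r at x, so □◇r at x, so ◇r at y, so some z with Ryz has r; z=x, i.e. Ryx.
Conversely, on a frame with symmetry the schema holds at every world under every valuation.
Frame condition: forall x forall y (Rxy -> Ryx).

Symmetry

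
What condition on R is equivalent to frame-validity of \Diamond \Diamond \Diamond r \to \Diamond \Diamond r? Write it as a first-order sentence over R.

This is a Sahlqvist (Geach-type) schema ◇^3□^0r → □^0◇^2r.
First-order correspondent: \forall x \forall y (x R^3 y \to \exists w (y = w \wedge x R^2 w)).

\forall x \forall y (x R^3 y \to \exists w (y = w \wedge x R^2 w))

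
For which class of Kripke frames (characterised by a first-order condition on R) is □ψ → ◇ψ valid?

This schema is the D axiom.
Its frame correspondent is seriality — ∀x ∃y Rxy.

Seriality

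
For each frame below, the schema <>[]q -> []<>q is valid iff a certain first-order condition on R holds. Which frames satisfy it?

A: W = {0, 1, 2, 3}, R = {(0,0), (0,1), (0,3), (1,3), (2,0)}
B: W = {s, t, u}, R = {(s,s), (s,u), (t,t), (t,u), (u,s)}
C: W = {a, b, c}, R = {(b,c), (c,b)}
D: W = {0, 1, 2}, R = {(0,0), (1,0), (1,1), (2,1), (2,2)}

C, D

This is the axiom for convergence; its first-order frame correspondent is forall x forall y forall z (Rxy & Rxz -> exists w (Ryw & Rzw)).
A: fails — R00 and R03 but 0 and 3 have no common successor.
B: fails — Rtt and Rtu but t and u have no common successor.
C: ✓.
D: ✓.
Valid on: C, D.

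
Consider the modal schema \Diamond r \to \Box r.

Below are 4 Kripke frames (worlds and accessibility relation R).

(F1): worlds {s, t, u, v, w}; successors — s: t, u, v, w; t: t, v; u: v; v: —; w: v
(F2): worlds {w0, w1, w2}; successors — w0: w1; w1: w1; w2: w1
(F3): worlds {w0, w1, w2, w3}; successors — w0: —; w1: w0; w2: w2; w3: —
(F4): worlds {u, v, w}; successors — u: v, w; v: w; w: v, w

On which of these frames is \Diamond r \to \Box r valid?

(F2), (F3)

This is the axiom for partial functionality; its first-order frame correspondent is \forall x \forall y \forall z (Rxy \wedge Rxz \to y = z).
(F1): fails — s sees both t and u.
(F2): condition met.
(F3): condition met.
(F4): fails — u sees both v and w.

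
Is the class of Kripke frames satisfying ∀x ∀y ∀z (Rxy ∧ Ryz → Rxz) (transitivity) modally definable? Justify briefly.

Yes, by □r → □□r

Yes: it is transitivity, defined by the 4 schema □r → □□r.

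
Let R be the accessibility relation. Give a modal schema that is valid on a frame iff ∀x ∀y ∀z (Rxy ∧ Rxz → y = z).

A defining formula is ◇p → □p (the CD axiom).

◇p → □p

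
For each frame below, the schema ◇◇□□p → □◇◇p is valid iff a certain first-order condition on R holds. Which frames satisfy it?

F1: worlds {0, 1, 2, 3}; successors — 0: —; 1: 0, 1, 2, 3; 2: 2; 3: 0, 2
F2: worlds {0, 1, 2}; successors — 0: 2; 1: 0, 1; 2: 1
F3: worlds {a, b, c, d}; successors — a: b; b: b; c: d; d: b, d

Frame correspondent (Sahlqvist): ∀x ∀y ∀z ((xR²y ∧ xRz) → ∃w (yR²w ∧ zR²w)) — i.e. a generalized confluence (Geach) condition.
F1: fails — 1R²0, 1R0 but no w with 0R²w and 0R²w.
F2: holds.
F3: holds.

F2, F3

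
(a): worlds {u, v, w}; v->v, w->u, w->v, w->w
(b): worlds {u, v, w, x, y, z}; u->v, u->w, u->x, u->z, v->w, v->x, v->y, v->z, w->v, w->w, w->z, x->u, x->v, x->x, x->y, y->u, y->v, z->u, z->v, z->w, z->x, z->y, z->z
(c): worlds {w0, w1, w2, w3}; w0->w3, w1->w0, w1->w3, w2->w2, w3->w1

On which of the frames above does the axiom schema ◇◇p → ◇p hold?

The schema corresponds to transitivity: ∀x ∀y ∀z (Rxy ∧ Ryz → Rxz).
(a): ✓.
(b): fails — Ruv and Rvy but not Ruy.
(c): fails — Rw3w1 and Rw1w0 but not Rw3w0.
Valid on: (a).

(a)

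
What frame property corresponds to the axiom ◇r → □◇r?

Suppose ◇r→□◇r is valid. Take Rxy, Rxz and set V(r)={y}. Then ◇r at x, so □◇r at x, so ◇r at z, so some w with Rzw has r; w=y, i.e. Rzy. By symmetry of the argument, Ryz.
Conversely, any frame satisfying ∀x ∀y ∀z (Rxy ∧ Rxz → Ryz) validates the schema.
So the correspondent is the Euclidean property.

the Euclidean property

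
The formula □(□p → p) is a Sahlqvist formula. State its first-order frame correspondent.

shift-reflexivity

Suppose □(□p→p) is valid. Take Rxy and set V(p)={w : Ryw}. Then at y, □p holds; since □(□p→p) at x, □p→p at y, so p at y, i.e. Ryy.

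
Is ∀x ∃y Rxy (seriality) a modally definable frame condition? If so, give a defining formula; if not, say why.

Yes: it is seriality, defined by the D schema □q → ◇q.
Suppose □q→◇q is valid. At any x set V(q)=W. Then □q at x, so ◇q at x, so x has a successor.

Definable; □q → ◇q defines it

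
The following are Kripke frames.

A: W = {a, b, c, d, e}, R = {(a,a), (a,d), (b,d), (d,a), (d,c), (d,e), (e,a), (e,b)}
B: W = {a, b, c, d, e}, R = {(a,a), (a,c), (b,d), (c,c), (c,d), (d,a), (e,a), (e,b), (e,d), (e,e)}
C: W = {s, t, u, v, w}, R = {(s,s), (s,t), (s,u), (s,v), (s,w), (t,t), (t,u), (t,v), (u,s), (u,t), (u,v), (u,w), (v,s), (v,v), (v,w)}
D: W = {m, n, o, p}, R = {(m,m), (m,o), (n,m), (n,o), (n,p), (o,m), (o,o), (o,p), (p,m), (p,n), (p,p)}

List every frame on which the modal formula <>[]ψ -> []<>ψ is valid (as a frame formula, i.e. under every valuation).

D

This is the axiom for convergence; its first-order frame correspondent is forall x forall y forall z (Rxy & Rxz -> exists w (Ryw & Rzw)).
A: fails — Rdc and Rdc but c and c have no common successor.
B: fails — Rcc and Rcd but c and d have no common successor.
C: fails — Rsv and Rsw but v and w have no common successor.
D: condition met.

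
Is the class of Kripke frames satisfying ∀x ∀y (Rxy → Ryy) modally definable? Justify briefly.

Yes — defined by □(□r → r)

This is a Sahlqvist condition; the T□ axiom □(□r → r) defines it.
Suppose □(□r→r) is valid. Take Rxy and set V(r)={w : Ryw}. Then at y, □r holds; since □(□r→r) at x, □r→r at y, so r at y, i.e. Ryy.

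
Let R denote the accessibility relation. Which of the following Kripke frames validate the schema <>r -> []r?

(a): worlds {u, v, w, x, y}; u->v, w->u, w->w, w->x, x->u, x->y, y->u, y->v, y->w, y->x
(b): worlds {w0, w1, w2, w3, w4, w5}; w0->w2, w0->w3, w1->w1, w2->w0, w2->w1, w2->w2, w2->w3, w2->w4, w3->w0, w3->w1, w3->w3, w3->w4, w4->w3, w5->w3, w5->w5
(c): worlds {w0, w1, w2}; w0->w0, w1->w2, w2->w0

(c)

The schema corresponds to partial functionality: forall x forall y forall z (Rxy & Rxz -> y = z).
(a): fails — w sees both u and w.
(b): fails — w0 sees both w2 and w3.
(c): holds.
Valid on: (c).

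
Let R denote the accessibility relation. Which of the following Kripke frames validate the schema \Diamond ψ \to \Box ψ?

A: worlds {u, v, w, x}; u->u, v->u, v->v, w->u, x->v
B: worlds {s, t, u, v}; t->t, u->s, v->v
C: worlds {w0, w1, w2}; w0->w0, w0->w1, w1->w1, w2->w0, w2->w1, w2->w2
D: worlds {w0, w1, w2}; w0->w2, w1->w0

B, D

This is the axiom for partial functionality; its first-order frame correspondent is \forall x \forall y \forall z (Rxy \wedge Rxz \to y = z).
A: fails — v sees both u and v.
B: holds.
C: fails — w0 sees both w0 and w1.
D: holds.
Valid on: B, D.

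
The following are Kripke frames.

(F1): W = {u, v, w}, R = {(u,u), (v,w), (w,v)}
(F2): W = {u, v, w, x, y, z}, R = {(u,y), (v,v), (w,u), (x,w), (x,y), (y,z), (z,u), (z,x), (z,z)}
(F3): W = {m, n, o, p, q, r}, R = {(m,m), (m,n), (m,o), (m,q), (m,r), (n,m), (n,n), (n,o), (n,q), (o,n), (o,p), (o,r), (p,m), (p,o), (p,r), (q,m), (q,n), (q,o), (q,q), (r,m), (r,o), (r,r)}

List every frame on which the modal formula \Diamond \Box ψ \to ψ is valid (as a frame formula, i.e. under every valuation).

(F1)

Frame correspondent (Sahlqvist): \forall x \forall y (Rxy \to Ryx) — i.e. symmetry.
(F1): condition met.
(F2): fails — Rxw but not Rwx.
(F3): fails — Rpm but not Rmp.
Valid on: (F1).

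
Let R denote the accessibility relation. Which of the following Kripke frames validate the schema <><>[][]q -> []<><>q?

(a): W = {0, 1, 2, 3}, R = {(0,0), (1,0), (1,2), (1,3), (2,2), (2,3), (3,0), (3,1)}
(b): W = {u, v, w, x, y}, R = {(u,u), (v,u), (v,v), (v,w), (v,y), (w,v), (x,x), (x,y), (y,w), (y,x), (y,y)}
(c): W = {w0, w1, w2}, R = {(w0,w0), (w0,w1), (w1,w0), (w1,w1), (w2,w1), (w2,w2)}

This is the axiom for a generalized confluence (Geach) condition; its first-order frame correspondent is forall x forall y forall z ((x R^2 y & xRz) -> exists w (y R^2 w & z R^2 w)).
(a): holds.
(b): fails — vR²u, vRy but no t with uR²t and yR²t.
(c): holds.

(a), (c)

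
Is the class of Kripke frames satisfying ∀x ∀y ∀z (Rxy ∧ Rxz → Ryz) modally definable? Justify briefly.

The condition is the Euclidean property. A defining modal formula is ◇q → □◇q.

Yes, by ◇q → □◇q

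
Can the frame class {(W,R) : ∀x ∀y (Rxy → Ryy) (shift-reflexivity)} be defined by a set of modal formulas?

Yes: it is shift-reflexivity, defined by the T□ schema □(□q → q).

Definable; □(□q → q) defines it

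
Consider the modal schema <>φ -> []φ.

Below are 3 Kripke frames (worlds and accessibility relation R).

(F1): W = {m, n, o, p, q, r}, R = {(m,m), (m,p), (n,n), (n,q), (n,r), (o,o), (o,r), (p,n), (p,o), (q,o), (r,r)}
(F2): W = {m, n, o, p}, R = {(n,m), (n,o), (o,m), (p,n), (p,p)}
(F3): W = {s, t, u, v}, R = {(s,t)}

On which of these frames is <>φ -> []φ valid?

(F3)

Frame correspondent (Sahlqvist): forall x forall y forall z (Rxy & Rxz -> y = z) — i.e. partial functionality.
(F1): fails — m sees both m and p.
(F2): fails — n sees both m and o.
(F3): holds.
Valid on: (F3).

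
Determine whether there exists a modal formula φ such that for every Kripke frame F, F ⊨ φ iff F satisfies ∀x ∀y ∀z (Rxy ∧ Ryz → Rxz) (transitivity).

Yes — defined by □r → □□r

This is a Sahlqvist condition; the 4 axiom □r → □□r defines it.
Suppose □r→□□r is valid. Take Rxy, Ryz and set V(r)={w : Rxw}. Then □r at x, so □□r at x, so □r at y, so r at z, i.e. Rxz.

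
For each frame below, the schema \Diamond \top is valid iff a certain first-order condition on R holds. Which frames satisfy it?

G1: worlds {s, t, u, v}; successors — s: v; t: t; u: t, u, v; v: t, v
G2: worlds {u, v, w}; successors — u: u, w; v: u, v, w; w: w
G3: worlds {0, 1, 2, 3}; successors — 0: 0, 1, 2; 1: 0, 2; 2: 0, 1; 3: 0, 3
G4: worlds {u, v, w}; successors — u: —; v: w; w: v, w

G1, G2, G3

The schema corresponds to seriality: \forall x \exists y Rxy.
G1: holds.
G2: holds.
G3: holds.
G4: fails — world u has no successor.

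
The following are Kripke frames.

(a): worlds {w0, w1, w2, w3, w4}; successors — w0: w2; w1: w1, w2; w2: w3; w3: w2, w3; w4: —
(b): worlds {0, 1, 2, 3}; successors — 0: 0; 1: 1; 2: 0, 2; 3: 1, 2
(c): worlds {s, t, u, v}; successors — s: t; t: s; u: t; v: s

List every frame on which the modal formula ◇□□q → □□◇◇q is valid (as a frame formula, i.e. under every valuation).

Frame correspondent (Sahlqvist): ∀x ∀y ∀z ((xRy ∧ xR²z) → ∃w (yR²w ∧ zR²w)) — i.e. a generalized confluence (Geach) condition.
(a): holds.
(b): fails — 3R1, 3R²0 but no w with 1R²w and 0R²w.
(c): fails — sRt, sR²s but no w with tR²w and sR²w.
Valid on: (a).

(a)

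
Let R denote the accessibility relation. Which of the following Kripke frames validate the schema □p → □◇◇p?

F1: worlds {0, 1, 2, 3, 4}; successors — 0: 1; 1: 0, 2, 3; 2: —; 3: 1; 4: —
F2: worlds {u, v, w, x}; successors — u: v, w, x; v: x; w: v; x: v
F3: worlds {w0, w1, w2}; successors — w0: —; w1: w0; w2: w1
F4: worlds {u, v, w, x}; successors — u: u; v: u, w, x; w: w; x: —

F2

The schema corresponds to a generalized confluence (Geach) condition: ∀x ∀z (xRz → ∃w (xRw ∧ zR²w)).
F1: fails — 1R2 but no w with 1Rw and 2R²w.
F2: holds.
F3: fails — w1Rw0 but no w with w1Rw and w0R²w.
F4: fails — vRx but no t with vRt and xR²t.
Valid on: F2.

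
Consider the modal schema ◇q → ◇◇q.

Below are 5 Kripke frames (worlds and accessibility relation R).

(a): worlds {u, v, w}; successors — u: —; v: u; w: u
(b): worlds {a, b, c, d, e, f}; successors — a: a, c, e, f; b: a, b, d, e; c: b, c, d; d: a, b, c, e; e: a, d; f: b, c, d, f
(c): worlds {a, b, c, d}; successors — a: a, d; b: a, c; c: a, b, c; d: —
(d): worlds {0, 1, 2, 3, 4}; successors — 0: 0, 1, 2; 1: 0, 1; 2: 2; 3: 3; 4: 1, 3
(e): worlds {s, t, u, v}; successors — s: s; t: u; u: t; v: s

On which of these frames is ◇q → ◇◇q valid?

(c), (d)

The schema corresponds to a generalized confluence (Geach) condition: ∀x ∀y (xRy → ∃w (y = w ∧ xR²w)).
(a): fails — vRu but no t with u=t and vR²t.
(b): fails — eRd but no w with d=w and eR²w.
(c): satisfies the condition.
(d): satisfies the condition.
(e): fails — tRu but no w with u=w and tR²w.
Valid on: (c), (d).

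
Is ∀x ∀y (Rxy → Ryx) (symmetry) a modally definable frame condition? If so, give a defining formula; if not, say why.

The condition is symmetry. A defining modal formula is q → □◇q.
Suppose q→□◇q is valid. Take Rxy and set V(q)={x}. Then q at x, so □◇q at x, so ◇q at y, so some z with Ryz has q; z=x, i.e. Ryx.

Yes, by q → □◇q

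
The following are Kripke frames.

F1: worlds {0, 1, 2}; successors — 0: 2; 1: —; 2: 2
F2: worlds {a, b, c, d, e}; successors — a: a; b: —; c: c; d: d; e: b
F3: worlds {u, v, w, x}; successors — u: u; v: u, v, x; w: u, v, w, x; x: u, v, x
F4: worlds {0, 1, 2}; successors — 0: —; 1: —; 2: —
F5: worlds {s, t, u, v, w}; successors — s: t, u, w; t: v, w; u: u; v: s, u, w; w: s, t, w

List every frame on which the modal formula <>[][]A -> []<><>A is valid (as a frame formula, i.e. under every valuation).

The schema corresponds to a generalized confluence (Geach) condition: forall x forall y forall z ((xRy & xRz) -> exists w (y R^2 w & z R^2 w)).
F1: holds.
F2: fails — eRb, eRb but no w with bR²w and bR²w.
F3: holds.
F4: holds.
F5: holds.

F1, F3, F4, F5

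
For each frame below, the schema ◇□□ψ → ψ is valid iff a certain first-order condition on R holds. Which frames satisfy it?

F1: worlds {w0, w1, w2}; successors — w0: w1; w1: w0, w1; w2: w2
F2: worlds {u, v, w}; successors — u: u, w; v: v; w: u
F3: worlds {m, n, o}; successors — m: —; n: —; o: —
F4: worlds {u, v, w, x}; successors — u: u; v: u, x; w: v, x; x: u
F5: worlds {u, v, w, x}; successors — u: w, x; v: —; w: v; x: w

F1, F2, F3

This is the axiom for a generalized confluence (Geach) condition; its first-order frame correspondent is ∀x ∀y (xRy → ∃w (yR²w ∧ x = w)).
F1: condition met.
F2: condition met.
F3: condition met.
F4: fails — vRu but no t with uR²t and v=t.
F5: fails — uRw but no t with wR²t and u=t.
Valid on: F1, F2, F3.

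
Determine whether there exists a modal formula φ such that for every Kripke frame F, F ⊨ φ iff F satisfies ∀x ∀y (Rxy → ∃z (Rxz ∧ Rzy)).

Yes — defined by □□q → □q

Yes: it is density, defined by the C4 schema □□q → □q.
Suppose □□q→□q is valid. Take Rxy and set V(q)={w : xR²w}. Then □□q at x, so □q at x, so q at y, i.e. ∃z(Rxz∧Rzy).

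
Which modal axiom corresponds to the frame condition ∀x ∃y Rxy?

A defining formula is □p → ◇p (the D axiom).
Suppose □p→◇p is valid. At any x set V(p)=W. Then □p at x, so ◇p at x, so x has a successor.

□p → ◇p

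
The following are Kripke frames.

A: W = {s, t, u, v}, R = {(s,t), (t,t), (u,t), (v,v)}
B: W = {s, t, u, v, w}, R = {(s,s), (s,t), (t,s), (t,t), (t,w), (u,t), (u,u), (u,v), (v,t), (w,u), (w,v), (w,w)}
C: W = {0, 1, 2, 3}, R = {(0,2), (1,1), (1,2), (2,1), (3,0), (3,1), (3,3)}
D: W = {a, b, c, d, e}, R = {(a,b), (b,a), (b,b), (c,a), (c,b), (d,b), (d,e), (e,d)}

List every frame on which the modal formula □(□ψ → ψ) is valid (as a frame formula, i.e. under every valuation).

A

The schema corresponds to shift-reflexivity: ∀x ∀y (Rxy → Ryy).
A: condition met.
B: fails — Ruv but not Rvv.
C: fails — R02 but not R22.
D: fails — Rba but not Raa.
Valid on: A.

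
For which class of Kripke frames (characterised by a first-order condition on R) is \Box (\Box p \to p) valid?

Shift-reflexivity

Suppose □(□p→p) is valid. Take Rxy and set V(p)={w : Ryw}. Then at y, □p holds; since □(□p→p) at x, □p→p at y, so p at y, i.e. Ryy.
Conversely, on a frame with shift-reflexivity the schema holds at every world under every valuation.
So the correspondent is shift-reflexivity.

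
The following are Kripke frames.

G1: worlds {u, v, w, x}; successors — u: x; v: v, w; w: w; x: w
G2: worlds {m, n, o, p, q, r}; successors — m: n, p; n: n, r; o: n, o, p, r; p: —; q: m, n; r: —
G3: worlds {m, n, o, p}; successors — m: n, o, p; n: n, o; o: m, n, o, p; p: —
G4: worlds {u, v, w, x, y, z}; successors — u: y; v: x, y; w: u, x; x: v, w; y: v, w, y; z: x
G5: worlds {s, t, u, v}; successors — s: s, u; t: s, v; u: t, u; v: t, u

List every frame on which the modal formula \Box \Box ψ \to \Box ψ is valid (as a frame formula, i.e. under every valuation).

G3

Frame correspondent (Sahlqvist): \forall x \forall y (Rxy \to \exists z (Rxz \wedge Rzy)) — i.e. density.
G1: fails — Rux but no z with Ruz and Rzx.
G2: fails — Rqm but no z with Rqz and Rzm.
G3: holds.
G4: fails — Rxw but no t with Rxt and Rtw.
G5: fails — Rtv but no z with Rtz and Rzv.
Valid on: G3.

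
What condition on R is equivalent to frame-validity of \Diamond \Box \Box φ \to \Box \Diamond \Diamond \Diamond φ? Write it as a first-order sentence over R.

This is a Sahlqvist (Geach-type) schema ◇^1□^2φ → □^1◇^3φ.
Minimal-valuation argument: fix x; take any y with xR^1y and any z with xR^1z. Set V(φ) to the set of worlds R-reachable from y in exactly 2 steps. Then □^2φ holds at y, so the antecedent holds at x; validity forces ◇^3φ at z, giving a w with zR^3w and yR^2w.
First-order correspondent: \forall x \forall y \forall z ((xRy \wedge xRz) \to \exists w (y R^2 w \wedge z R^3 w)).

\forall x \forall y \forall z ((xRy \wedge xRz) \to \exists w (y R^2 w \wedge z R^3 w))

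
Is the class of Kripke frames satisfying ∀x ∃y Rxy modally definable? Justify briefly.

The condition is seriality. A defining modal formula is □p → ◇p.
Suppose □p→◇p is valid. At any x set V(p)=W. Then □p at x, so ◇p at x, so x has a successor.

Yes, by □p → ◇p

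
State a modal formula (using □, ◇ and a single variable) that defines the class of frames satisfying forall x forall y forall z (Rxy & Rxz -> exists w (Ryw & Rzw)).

◇□r → □◇r

A defining formula is ◇□r → □◇r (the .2 axiom).
Suppose ◇□r→□◇r is valid. Take Rxy, Rxz and set V(r)={w : Ryw}. Then □r at y so ◇□r at x, so □◇r at x, so ◇r at z, giving w with Rzw and Ryw.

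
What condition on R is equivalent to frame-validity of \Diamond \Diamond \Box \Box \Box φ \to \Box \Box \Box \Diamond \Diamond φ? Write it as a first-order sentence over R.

This is a Sahlqvist (Geach-type) schema ◇^2□^3φ → □^3◇^2φ.
Minimal-valuation argument: fix x; take any y with xR^2y and any z with xR^3z. Set V(φ) to the set of worlds R-reachable from y in exactly 3 steps. Then □^3φ holds at y, so the antecedent holds at x; validity forces ◇^2φ at z, giving a w with zR^2w and yR^3w.
First-order correspondent: \forall x \forall y \forall z ((x R^2 y \wedge x R^3 z) \to \exists w (y R^3 w \wedge z R^2 w)).

\forall x \forall y \forall z ((x R^2 y \wedge x R^3 z) \to \exists w (y R^3 w \wedge z R^2 w))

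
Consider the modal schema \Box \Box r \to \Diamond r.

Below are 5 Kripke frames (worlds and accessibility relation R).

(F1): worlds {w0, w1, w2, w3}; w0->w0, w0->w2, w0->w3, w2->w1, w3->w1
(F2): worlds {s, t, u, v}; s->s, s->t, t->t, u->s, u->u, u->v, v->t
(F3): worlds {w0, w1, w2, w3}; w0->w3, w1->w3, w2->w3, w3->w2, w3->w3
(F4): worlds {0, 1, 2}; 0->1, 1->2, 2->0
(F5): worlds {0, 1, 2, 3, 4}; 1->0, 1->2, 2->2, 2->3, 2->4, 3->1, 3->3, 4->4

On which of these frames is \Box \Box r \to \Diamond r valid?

(F2), (F3)

The schema corresponds to a generalized confluence (Geach) condition: \forall x \exists w (x R^2 w \wedge xRw).
(F1): fails — at w1 but no w with w1R²w and w1Rw.
(F2): holds.
(F3): holds.
(F4): fails — at 0 but no w with 0R²w and 0Rw.
(F5): fails — at 0 but no w with 0R²w and 0Rw.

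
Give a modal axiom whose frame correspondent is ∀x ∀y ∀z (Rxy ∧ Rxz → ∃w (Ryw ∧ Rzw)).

This is convergence; the standard corresponding axiom is .2: ◇□q → □◇q.
Suppose ◇□q→□◇q is valid. Take Rxy, Rxz and set V(q)={w : Ryw}. Then □q at y so ◇□q at x, so □◇q at x, so ◇q at z, giving w with Rzw and Ryw.

◇□q → □◇q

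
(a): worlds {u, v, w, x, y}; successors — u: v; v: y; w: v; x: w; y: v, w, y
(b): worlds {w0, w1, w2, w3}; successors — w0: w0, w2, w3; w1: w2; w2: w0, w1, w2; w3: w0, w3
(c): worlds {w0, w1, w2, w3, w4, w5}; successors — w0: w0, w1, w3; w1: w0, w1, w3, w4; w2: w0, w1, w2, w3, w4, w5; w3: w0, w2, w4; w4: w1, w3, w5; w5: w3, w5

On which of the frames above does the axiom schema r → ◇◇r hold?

The schema corresponds to a generalized confluence (Geach) condition: ∀x ∃w (x = w ∧ xR²w).
(a): fails — at u but no t with u=t and uR²t.
(b): ✓.
(c): ✓.

(b), (c)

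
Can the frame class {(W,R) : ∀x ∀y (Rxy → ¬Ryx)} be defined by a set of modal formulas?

Not definable by any modal formula

Any modally definable frame class is closed under surjective bounded morphisms.
The 4-cycle (worlds w0,w1,w2,w3 with w0→w1→w2→w3→w0) is asymmetric. Mapping every world to a single reflexive point • is a surjective bounded morphism, and the reflexive point is not asymmetric (R•• but asymmetry requires ¬R••).
Hence asymmetry is not modally definable.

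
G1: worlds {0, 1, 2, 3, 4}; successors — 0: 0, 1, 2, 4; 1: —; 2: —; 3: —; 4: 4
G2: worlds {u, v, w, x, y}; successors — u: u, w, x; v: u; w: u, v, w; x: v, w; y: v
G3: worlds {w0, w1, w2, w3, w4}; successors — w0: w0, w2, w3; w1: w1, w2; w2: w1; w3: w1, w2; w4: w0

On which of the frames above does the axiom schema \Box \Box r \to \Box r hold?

Frame correspondent (Sahlqvist): \forall x \forall y (Rxy \to \exists z (Rxz \wedge Rzy)) — i.e. density.
G1: condition met.
G2: fails — Ryv but no z with Ryz and Rzv.
G3: condition met.

G1, G3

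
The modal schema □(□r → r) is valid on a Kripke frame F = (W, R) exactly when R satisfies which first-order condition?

shift-reflexivity

Suppose □(□r→r) is valid. Take Rxy and set V(r)={w : Ryw}. Then at y, □r holds; since □(□r→r) at x, □r→r at y, so r at y, i.e. Ryy.
Conversely, any frame satisfying ∀x ∀y (Rxy → Ryy) validates the schema.
Frame condition: ∀x ∀y (Rxy → Ryy).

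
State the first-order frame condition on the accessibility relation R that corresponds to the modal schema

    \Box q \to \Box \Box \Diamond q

This is a Sahlqvist (Geach-type) schema ◇^0□^1q → □^2◇^1q.
Minimal-valuation argument: fix x; take any y with xR^0y and any z with xR^2z. Set V(q) to the set of worlds R-reachable from y in exactly 1 step. Then □^1q holds at y, so the antecedent holds at x; validity forces ◇^1q at z, giving a w with zR^1w and yR^1w.
First-order correspondent: \forall x \forall z (x R^2 z \to \exists w (xRw \wedge zRw)).

\forall x \forall z (x R^2 z \to \exists w (xRw \wedge zRw))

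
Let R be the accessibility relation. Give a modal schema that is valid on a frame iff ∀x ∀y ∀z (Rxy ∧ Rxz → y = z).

A defining formula is ◇r → □r (the CD axiom).
Suppose ◇r→□r is valid. Take Rxy, Rxz and set V(r)={y}. Then ◇r at x, so □r at x, so r at z, i.e. z=y.

◇r → □r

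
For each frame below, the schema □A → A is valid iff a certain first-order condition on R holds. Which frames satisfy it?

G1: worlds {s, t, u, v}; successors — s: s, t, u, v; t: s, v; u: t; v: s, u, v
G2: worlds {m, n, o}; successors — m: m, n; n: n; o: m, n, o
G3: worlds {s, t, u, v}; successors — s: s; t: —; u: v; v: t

G2

This is the axiom for reflexivity; its first-order frame correspondent is ∀x Rxx.
G1: fails — world t does not see itself.
G2: condition met.
G3: fails — world t does not see itself.
Valid on: G2.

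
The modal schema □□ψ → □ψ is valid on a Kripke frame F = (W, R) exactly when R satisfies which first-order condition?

Suppose □□ψ→□ψ is valid. Take Rxy and set V(ψ)={w : xR²w}. Then □□ψ at x, so □ψ at x, so ψ at y, i.e. ∃z(Rxz∧Rzy).

density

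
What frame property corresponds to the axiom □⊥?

Emptiness of R

□⊥ is valid iff no world has any successor (otherwise □⊥ fails at any world with one).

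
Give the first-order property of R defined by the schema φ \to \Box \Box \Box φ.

\forall x \forall z (x R^3 z \to \exists w (x = w \wedge z = w))

This is a Sahlqvist (Geach-type) schema ◇^0□^0φ → □^3◇^0φ.
Minimal-valuation argument: fix x; take any y with xR^0y and any z with xR^3z. Set V(φ) to the set of worlds R-reachable from y in exactly 0 steps. Then □^0φ holds at y, so the antecedent holds at x; validity forces ◇^0φ at z, giving a w with zR^0w and yR^0w.
First-order correspondent: \forall x \forall z (x R^3 z \to \exists w (x = w \wedge z = w)).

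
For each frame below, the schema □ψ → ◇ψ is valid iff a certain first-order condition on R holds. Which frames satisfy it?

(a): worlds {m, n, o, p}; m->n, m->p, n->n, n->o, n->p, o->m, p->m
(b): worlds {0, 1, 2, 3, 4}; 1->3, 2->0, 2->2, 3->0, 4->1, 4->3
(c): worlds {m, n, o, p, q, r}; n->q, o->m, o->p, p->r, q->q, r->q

(a)

The schema corresponds to seriality: ∀x ∃y Rxy.
(a): holds.
(b): fails — world 0 has no successor.
(c): fails — world m has no successor.
Valid on: (a).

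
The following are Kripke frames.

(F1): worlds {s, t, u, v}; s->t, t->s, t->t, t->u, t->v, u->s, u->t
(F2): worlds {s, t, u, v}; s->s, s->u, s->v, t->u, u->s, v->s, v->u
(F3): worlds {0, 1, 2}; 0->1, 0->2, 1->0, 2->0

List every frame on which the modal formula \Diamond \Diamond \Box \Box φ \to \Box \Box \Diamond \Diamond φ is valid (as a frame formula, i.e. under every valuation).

The schema corresponds to a generalized confluence (Geach) condition: \forall x \forall y \forall z ((x R^2 y \wedge x R^2 z) \to \exists w (y R^2 w \wedge z R^2 w)).
(F1): fails — sR²s, sR²v but no w with sR²w and vR²w.
(F2): satisfies the condition.
(F3): satisfies the condition.

(F2), (F3)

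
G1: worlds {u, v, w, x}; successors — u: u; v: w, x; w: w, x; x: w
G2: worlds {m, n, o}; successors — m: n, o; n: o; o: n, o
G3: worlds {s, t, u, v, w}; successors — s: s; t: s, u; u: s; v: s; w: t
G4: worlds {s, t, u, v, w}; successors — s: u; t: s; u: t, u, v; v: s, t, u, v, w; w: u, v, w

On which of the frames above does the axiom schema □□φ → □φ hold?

This is the axiom for density; its first-order frame correspondent is ∀x ∀y (Rxy → ∃z (Rxz ∧ Rzy)).
G1: ✓.
G2: ✓.
G3: fails — Rwt but no z with Rwz and Rzt.
G4: fails — Rts but no z with Rtz and Rzs.

G1, G2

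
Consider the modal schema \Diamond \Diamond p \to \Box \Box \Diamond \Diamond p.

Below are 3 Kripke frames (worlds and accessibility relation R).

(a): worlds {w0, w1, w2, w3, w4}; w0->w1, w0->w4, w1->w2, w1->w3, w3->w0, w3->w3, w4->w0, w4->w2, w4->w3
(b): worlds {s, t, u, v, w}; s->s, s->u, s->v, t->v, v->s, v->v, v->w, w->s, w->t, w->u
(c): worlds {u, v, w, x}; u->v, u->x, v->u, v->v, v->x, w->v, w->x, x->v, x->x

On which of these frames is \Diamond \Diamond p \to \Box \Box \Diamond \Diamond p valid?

This is the axiom for a generalized confluence (Geach) condition; its first-order frame correspondent is \forall x \forall y \forall z ((x R^2 y \wedge x R^2 z) \to \exists w (y = w \wedge z R^2 w)).
(a): fails — w0R²w0, w0R²w2 but no w with w0=w and w2R²w.
(b): fails — sR²s, sR²u but no w* with s=w* and uR²w*.
(c): condition met.

(c)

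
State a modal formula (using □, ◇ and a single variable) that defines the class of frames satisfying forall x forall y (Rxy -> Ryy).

□(□p → p)

This is shift-reflexivity; the standard corresponding axiom is T□: □(□p → p).
Suppose □(□p→p) is valid. Take Rxy and set V(p)={w : Ryw}. Then at y, □p holds; since □(□p→p) at x, □p→p at y, so p at y, i.e. Ryy.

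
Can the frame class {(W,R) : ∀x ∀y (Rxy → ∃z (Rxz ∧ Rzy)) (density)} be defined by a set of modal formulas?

Definable; □□r → □r defines it

The condition is density. A defining modal formula is □□r → □r.
Suppose □□r→□r is valid. Take Rxy and set V(r)={w : xR²w}. Then □□r at x, so □r at x, so r at y, i.e. ∃z(Rxz∧Rzy).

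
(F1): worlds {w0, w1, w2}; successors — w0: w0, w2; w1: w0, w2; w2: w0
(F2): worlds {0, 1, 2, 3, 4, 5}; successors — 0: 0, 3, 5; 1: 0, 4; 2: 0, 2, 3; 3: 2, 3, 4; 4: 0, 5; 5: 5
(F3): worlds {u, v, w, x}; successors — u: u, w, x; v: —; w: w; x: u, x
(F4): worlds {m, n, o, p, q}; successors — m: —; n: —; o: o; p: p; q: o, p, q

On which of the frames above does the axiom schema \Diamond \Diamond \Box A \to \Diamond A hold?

(F1), (F4)

The schema corresponds to a generalized confluence (Geach) condition: \forall x \forall y (x R^2 y \to \exists w (yRw \wedge xRw)).
(F1): condition met.
(F2): fails — 1R²5 but no w with 5Rw and 1Rw.
(F3): fails — xR²w but no t with wRt and xRt.
(F4): condition met.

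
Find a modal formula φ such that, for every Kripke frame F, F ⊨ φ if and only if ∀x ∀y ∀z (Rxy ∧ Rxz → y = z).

◇q → □q

A defining formula is ◇q → □q (the CD axiom).
Suppose ◇q→□q is valid. Take Rxy, Rxz and set V(q)={y}. Then ◇q at x, so □q at x, so q at z, i.e. z=y.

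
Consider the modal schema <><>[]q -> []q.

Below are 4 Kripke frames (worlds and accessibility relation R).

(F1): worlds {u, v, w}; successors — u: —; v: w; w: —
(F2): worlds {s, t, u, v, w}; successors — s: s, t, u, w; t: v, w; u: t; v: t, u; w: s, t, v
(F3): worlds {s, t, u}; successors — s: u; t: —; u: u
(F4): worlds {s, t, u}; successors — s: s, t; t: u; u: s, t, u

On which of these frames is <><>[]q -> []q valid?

The schema corresponds to a generalized confluence (Geach) condition: forall x forall y forall z ((x R^2 y & xRz) -> exists w (yRw & z = w)).
(F1): condition met.
(F2): fails — sR²t, sRs but no w* with tRw* and s=w*.
(F3): condition met.
(F4): fails — sR²t, sRs but no w with tRw and s=w.
Valid on: (F1), (F3).

(F1), (F3)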